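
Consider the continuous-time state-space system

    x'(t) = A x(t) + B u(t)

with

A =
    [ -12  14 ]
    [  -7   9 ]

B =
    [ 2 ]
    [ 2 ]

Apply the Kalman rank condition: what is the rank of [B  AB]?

AB = [[4], [4]]
Controllability matrix C = [B  AB] = [[2, 4], [2, 4]]
Every column of C is a scalar multiple of column 1 = [2, 2] (multipliers 1, 2), so the columns span a one-dimensional space.
C ≠ 0, hence rank(C) = 1.
rank(C) = 1 < n = 2, so the pair (A, B) is not completely controllable.

1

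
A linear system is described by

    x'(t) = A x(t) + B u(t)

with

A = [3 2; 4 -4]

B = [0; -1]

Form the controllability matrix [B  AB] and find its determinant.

-2

AB = [[-2], [4]]
Controllability matrix C = [B  AB] = [[0, -2], [-1, 4]]
det(C) = 0·4 - (-2)·(-1) = 0 - 2 = -2
Since det(C) ≠ 0, rank(C) = 2 and the system is completely controllable.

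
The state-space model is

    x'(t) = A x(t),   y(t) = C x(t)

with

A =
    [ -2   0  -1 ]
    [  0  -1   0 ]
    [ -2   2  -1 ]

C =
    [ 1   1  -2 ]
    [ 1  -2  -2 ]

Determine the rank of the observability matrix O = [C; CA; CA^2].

CA = [[2, -5, 1], [2, -2, 1]]
CA^2 = [[-6, 7, -3], [-6, 4, -3]]
Observability matrix O = [C; CA; CA^2] = [[1, 1, -2], [1, -2, -2], [2, -5, 1], [2, -2, 1], [-6, 7, -3], [-6, 4, -3]]
Take the 3×3 submatrix of O formed by rows 1, 2, 3: [[1, 1, -2], [1, -2, -2], [2, -5, 1]]. Its determinant is 1·((-2)·1 - (-2)·(-5)) - 1·(1·1 - (-2)·2) + (-2)·(1·(-5) - (-2)·2) = 1·(-12) - 1·5 + (-2)·(-1) = -15 ≠ 0.
So rank(O) ≥ 3; since O has 3 columns, rank(O) = 3.
rank(O) = 3 = n, so the pair (A, C) is completely observable.

3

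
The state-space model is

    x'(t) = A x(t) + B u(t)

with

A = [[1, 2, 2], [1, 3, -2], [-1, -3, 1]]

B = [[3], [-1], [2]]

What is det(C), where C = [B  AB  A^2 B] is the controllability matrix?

AB = [[5], [-4], [2]]
A^2B = [[1], [-11], [9]]
Controllability matrix C = [B  AB  A^2B] = [[3, 5, 1], [-1, -4, -11], [2, 2, 9]]
Expanding along the first row, det(C) = 3·((-4)·9 - (-11)·2) - 5·((-1)·9 - (-11)·2) + 1·((-1)·2 - (-4)·2) = 3·(-14) - 5·13 + 1·6 = -101
Since det(C) ≠ 0, rank(C) = 3 and the system is completely controllable.

-101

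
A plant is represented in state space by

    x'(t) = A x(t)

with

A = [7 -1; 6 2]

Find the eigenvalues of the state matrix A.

det(sI - A) = s^2 - (tr A)s + det A, with tr A = 7 + 2 = 9 and det A = 7·2 - (-1)·6 = 14 - (-6) = 20.
So p(s) = det(sI - A) = s^2 - 9s + 20.
Factor s^2 - 9s + 20: two numbers with sum 9 and product 20 are 5 and 4, so s^2 - 9s + 20 = (s - 5)(s - 4).
Hence p(s) = (s - 5) (s - 4), with roots 4, 5.
At least one eigenvalue has non-negative real part, so the system is not asymptotically stable.

4, 5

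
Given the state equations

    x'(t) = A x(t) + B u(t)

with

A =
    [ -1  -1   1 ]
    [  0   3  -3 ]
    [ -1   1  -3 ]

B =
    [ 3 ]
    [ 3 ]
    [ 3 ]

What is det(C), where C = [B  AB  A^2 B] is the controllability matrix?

AB = [[-3], [0], [-9]]
A^2B = [[-6], [27], [30]]
Controllability matrix C = [B  AB  A^2B] = [[3, -3, -6], [3, 0, 27], [3, -9, 30]]
Expanding along the first row, det(C) = 3·(0·30 - 27·(-9)) - (-3)·(3·30 - 27·3) + (-6)·(3·(-9) - 0·3) = 3·243 - (-3)·9 + (-6)·(-27) = 918
Since det(C) ≠ 0, rank(C) = 3 and the system is completely controllable.

918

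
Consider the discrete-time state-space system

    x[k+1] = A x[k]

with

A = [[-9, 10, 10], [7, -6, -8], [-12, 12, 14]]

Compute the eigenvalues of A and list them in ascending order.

-4, 1, 2

det(zI - A) = z^3 - (tr A)z^2 + (M11 + M22 + M33)z - det A, where Mii is the 2×2 principal minor of A obtained by deleting row i and column i.
tr A = (-9) + (-6) + 14 = -1; M11 = (-6)·14 - (-8)·12 = -84 - (-96) = 12; M22 = (-9)·14 - 10·(-12) = -126 - (-120) = -6; M33 = (-9)·(-6) - 10·7 = 54 - 70 = -16; sum of minors = -10.
det A = (-9)·((-6)·14 - (-8)·12) - 10·(7·14 - (-8)·(-12)) + 10·(7·12 - (-6)·(-12)) = (-9)·12 - 10·2 + 10·12 = -8.
So p(z) = det(zI - A) = z^3 + z^2 - 10z + 8.
Rational-root test: any integer root divides 8. Testing small divisors, z = 1 works: p(1) = 1 + 1 + (-10) + 8 = 0, so (z - 1) is a factor.
Dividing, p(z) = (z - 1)(z^2 + 2z - 8).
Factor z^2 + 2z - 8: two numbers with sum -2 and product -8 are 2 and -4, so z^2 + 2z - 8 = (z - 2)(z + 4).
Hence p(z) = (z - 2) (z - 1) (z + 4), with roots -4, 1, 2.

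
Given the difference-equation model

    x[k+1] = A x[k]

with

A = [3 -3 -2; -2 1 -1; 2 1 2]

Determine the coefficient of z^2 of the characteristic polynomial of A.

-6

Expand det(zI - A) for the 3×3 matrix.
p(z) = z^3 - 6z^2 + 10z - 11.
(Check: constant term = det(-A) = (-1)^3 det A = -11; coefficient of z^2 = -tr A = -6.)
The coefficient of z^2 is -6.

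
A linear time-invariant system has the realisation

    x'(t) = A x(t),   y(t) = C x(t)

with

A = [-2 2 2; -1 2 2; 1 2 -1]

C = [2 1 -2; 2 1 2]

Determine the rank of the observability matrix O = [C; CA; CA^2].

CA = [[-7, 2, 8], [-3, 10, 4]]
CA^2 = [[20, 6, -18], [0, 22, 10]]
Observability matrix O = [C; CA; CA^2] = [[2, 1, -2], [2, 1, 2], [-7, 2, 8], [-3, 10, 4], [20, 6, -18], [0, 22, 10]]
Take the 3×3 submatrix of O formed by rows 1, 2, 3: [[2, 1, -2], [2, 1, 2], [-7, 2, 8]]. Its determinant is 2·(1·8 - 2·2) - 1·(2·8 - 2·(-7)) + (-2)·(2·2 - 1·(-7)) = 2·4 - 1·30 + (-2)·11 = -44 ≠ 0.
So rank(O) ≥ 3; since O has 3 columns, rank(O) = 3.
rank(O) = 3 = n, so the pair (A, C) is completely observable.

3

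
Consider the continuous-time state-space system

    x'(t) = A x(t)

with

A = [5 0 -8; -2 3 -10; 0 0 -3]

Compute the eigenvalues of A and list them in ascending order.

det(sI - A) = s^3 - (tr A)s^2 + (M11 + M22 + M33)s - det A, where Mii is the 2×2 principal minor of A obtained by deleting row i and column i.
tr A = 5 + 3 + (-3) = 5; M11 = 3·(-3) - (-10)·0 = -9 - 0 = -9; M22 = 5·(-3) - (-8)·0 = -15 - 0 = -15; M33 = 5·3 - 0·(-2) = 15 - 0 = 15; sum of minors = -9.
det A = 5·(3·(-3) - (-10)·0) - 0·((-2)·(-3) - (-10)·0) + (-8)·((-2)·0 - 3·0) = 5·(-9) - 0·6 + (-8)·0 = -45.
So p(s) = det(sI - A) = s^3 - 5s^2 - 9s + 45.
Rational-root test: any integer root divides 45. Testing small divisors, s = -3 works: p(-3) = -27 + (-45) + 27 + 45 = 0, so (s + 3) is a factor.
Dividing, p(s) = (s + 3)(s^2 - 8s + 15).
Factor s^2 - 8s + 15: two numbers with sum 8 and product 15 are 5 and 3, so s^2 - 8s + 15 = (s - 5)(s - 3).
Hence p(s) = (s - 5) (s - 3) (s + 3), with roots -3, 3, 5.
At least one eigenvalue has non-negative real part, so the system is not asymptotically stable.

-3, 3, 5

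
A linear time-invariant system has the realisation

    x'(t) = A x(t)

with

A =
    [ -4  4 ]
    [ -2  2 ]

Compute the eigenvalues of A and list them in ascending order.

det(sI - A) = s^2 - (tr A)s + det A, with tr A = (-4) + 2 = -2 and det A = (-4)·2 - 4·(-2) = -8 - (-8) = 0.
So p(s) = det(sI - A) = s^2 + 2s.
Factor s^2 + 2s: two numbers with sum -2 and product 0 are 0 and -2, so s^2 + 2s = s(s + 2).
Hence p(s) = s (s + 2), with roots -2, 0.
At least one eigenvalue has non-negative real part, so the system is not asymptotically stable.

-2, 0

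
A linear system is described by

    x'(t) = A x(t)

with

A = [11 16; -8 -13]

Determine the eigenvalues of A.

det(sI - A) = s^2 - (tr A)s + det A, with tr A = 11 + (-13) = -2 and det A = 11·(-13) - 16·(-8) = -143 - (-128) = -15.
So p(s) = det(sI - A) = s^2 + 2s - 15.
Factor s^2 + 2s - 15: two numbers with sum -2 and product -15 are 3 and -5, so s^2 + 2s - 15 = (s - 3)(s + 5).
Hence p(s) = (s - 3) (s + 5), with roots -5, 3.
At least one eigenvalue has non-negative real part, so the system is not asymptotically stable.

-5, 3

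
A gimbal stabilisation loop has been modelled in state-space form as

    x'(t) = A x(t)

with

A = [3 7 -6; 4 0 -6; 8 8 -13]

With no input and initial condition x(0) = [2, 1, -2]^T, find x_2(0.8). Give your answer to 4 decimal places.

0.5795

det(sI - A) = s^3 - (tr A)s^2 + (M11 + M22 + M33)s - det A, where Mii is the 2×2 principal minor of A obtained by deleting row i and column i.
tr A = 3 + 0 + (-13) = -10; M11 = 0·(-13) - (-6)·8 = 0 - (-48) = 48; M22 = 3·(-13) - (-6)·8 = -39 - (-48) = 9; M33 = 3·0 - 7·4 = 0 - 28 = -28; sum of minors = 29.
det A = 3·(0·(-13) - (-6)·8) - 7·(4·(-13) - (-6)·8) + (-6)·(4·8 - 0·8) = 3·48 - 7·(-4) + (-6)·32 = -20.
So p(s) = det(sI - A) = s^3 + 10s^2 + 29s + 20.
Rational-root test: any integer root divides 20. Testing small divisors, s = -1 works: p(-1) = -1 + 10 + (-29) + 20 = 0, so (s + 1) is a factor.
Dividing, p(s) = (s + 1)(s^2 + 9s + 20).
Factor s^2 + 9s + 20: two numbers with sum -9 and product 20 are -4 and -5, so s^2 + 9s + 20 = (s + 4)(s + 5).
Hence p(s) = (s + 1) (s + 4) (s + 5), with roots -5, -4, -1.
The eigenvalues -5, -4, -1 are distinct and real, so A is diagonalisable and x(t) = e^{At} x(0) = V diag(e^{λ_i t}) V^{-1} x(0), where the columns of V are the eigenvectors.
λ = -5: A - (-5)I = [[8, 7, -6], [4, 5, -6], [8, 8, -8]]. v must be orthogonal to every row; (row 1) × (row 2) = [-12, 24, 12], so take v_1 = [-1, 2, 1]^T.
λ = -4: A - (-4)I = [[7, 7, -6], [4, 4, -6], [8, 8, -9]]. v must be orthogonal to every row; (row 1) × (row 2) = [-18, 18, 0], so take v_2 = [-1, 1, 0]^T.
λ = -1: A - (-1)I = [[4, 7, -6], [4, 1, -6], [8, 8, -12]]. v must be orthogonal to every row; (row 1) × (row 2) = [-36, 0, -24], so take v_3 = [3, 0, 2]^T.
V = [v_1 v_2 v_3] = [[-1, -1, 3], [2, 1, 0], [1, 0, 2]] has det V = -1, so V^{-1} = adj(V)/det V = [[-2, -2, 3], [4, 5, -6], [1, 1, -1]].
Modal coordinates z(0) = V^{-1} x(0): (-2)·2 + (-2)·1 + 3·(-2) = -12; 4·2 + 5·1 + (-6)·(-2) = 25; 1·2 + 1·1 + (-1)·(-2) = 5; so z(0) = [-12, 25, 5]^T.
x_2(t) = Σ_i (v_i)_2 · z_i(0) · e^{λ_i t} (row 2 of V times the modal terms).
x_2(0.8) = 2·(-12)·e^{-5·0.8} + 1·25·e^{-4·0.8} + 0·5·e^{-1·0.8} = (-24)·0.018316 + 25·0.040762 + 0·0.449329 = 0.5795.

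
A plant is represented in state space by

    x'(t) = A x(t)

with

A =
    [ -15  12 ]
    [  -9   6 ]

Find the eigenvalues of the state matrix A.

-6, -3

det(sI - A) = s^2 - (tr A)s + det A, with tr A = (-15) + 6 = -9 and det A = (-15)·6 - 12·(-9) = -90 - (-108) = 18.
So p(s) = det(sI - A) = s^2 + 9s + 18.
Factor s^2 + 9s + 18: two numbers with sum -9 and product 18 are -3 and -6, so s^2 + 9s + 18 = (s + 3)(s + 6).
Hence p(s) = (s + 3) (s + 6), with roots -6, -3.
All eigenvalues have negative real part, so the system is asymptotically stable.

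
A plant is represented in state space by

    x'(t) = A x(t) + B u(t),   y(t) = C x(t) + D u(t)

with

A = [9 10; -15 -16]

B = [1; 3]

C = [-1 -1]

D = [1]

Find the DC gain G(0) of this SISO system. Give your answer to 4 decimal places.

G(0) = C(-A)^{-1}B + D = -C A^{-1} B + D.
det A = 6, so A^{-1} = (1/6)·adj(A) = [[-8/3, -5/3], [5/2, 3/2]]
A^{-1} B = [-23/3, 7]^T
C A^{-1} B = 2/3
G(0) = D - C A^{-1} B = 1 - (2/3) = 1/3 ≈ 0.3333

0.3333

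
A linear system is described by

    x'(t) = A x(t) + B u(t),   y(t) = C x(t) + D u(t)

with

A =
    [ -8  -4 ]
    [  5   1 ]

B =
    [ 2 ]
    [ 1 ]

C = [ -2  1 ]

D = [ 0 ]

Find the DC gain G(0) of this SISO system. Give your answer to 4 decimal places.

G(0) = C(-A)^{-1}B + D = -C A^{-1} B + D.
det A = 12, so A^{-1} = (1/12)·adj(A) = [[1/12, 1/3], [-5/12, -2/3]]
A^{-1} B = [1/2, -3/2]^T
C A^{-1} B = -5/2
G(0) = D - C A^{-1} B = 0 - (-5/2) = 5/2 ≈ 2.5000

2.5000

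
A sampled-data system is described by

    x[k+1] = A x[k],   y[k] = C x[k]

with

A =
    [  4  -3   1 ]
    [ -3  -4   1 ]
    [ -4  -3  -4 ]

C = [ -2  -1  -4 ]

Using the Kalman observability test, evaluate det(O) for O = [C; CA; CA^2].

-2043

CA = [[11, 22, 13]]
CA^2 = [[-74, -160, -19]]
Observability matrix O = [C; CA; CA^2] = [[-2, -1, -4], [11, 22, 13], [-74, -160, -19]]
Expanding along the first row, det(O) = (-2)·(22·(-19) - 13·(-160)) - (-1)·(11·(-19) - 13·(-74)) + (-4)·(11·(-160) - 22·(-74)) = (-2)·1662 - (-1)·753 + (-4)·(-132) = -2043
Since det(O) ≠ 0, rank(O) = 3 and the system is completely observable.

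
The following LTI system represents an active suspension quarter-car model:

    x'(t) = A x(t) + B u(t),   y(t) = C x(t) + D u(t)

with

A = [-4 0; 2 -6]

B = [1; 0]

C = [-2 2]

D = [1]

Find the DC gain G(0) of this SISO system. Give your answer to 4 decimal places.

G(0) = C(-A)^{-1}B + D = -C A^{-1} B + D.
det A = 24, so A^{-1} = (1/24)·adj(A) = [[-1/4, 0], [-1/12, -1/6]]
A^{-1} B = [-1/4, -1/12]^T
C A^{-1} B = 1/3
G(0) = D - C A^{-1} B = 1 - (1/3) = 2/3 ≈ 0.6667

0.6667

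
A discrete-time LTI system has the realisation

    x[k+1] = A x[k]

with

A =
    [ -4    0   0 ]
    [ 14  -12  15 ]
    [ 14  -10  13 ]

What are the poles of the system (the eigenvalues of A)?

det(zI - A) = z^3 - (tr A)z^2 + (M11 + M22 + M33)z - det A, where Mii is the 2×2 principal minor of A obtained by deleting row i and column i.
tr A = (-4) + (-12) + 13 = -3; M11 = (-12)·13 - 15·(-10) = -156 - (-150) = -6; M22 = (-4)·13 - 0·14 = -52 - 0 = -52; M33 = (-4)·(-12) - 0·14 = 48 - 0 = 48; sum of minors = -10.
det A = (-4)·((-12)·13 - 15·(-10)) - 0·(14·13 - 15·14) + 0·(14·(-10) - (-12)·14) = (-4)·(-6) - 0·(-28) + 0·28 = 24.
So p(z) = det(zI - A) = z^3 + 3z^2 - 10z - 24.
Rational-root test: any integer root divides -24. Testing small divisors, z = -2 works: p(-2) = -8 + 12 + 20 + (-24) = 0, so (z + 2) is a factor.
Dividing, p(z) = (z + 2)(z^2 + z - 12).
Factor z^2 + z - 12: two numbers with sum -1 and product -12 are 3 and -4, so z^2 + z - 12 = (z - 3)(z + 4).
Hence p(z) = (z - 3) (z + 2) (z + 4), with roots -4, -2, 3.

-4, -2, 3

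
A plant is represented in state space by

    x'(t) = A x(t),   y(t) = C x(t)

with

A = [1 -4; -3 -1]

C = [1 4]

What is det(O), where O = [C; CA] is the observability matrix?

36

CA = [[-11, -8]]
Observability matrix O = [C; CA] = [[1, 4], [-11, -8]]
det(O) = 1·(-8) - 4·(-11) = -8 - (-44) = 36
Since det(O) ≠ 0, rank(O) = 2 and the system is completely observable.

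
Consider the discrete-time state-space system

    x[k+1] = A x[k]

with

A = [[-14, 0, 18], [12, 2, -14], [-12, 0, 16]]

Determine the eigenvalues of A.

det(zI - A) = z^3 - (tr A)z^2 + (M11 + M22 + M33)z - det A, where Mii is the 2×2 principal minor of A obtained by deleting row i and column i.
tr A = (-14) + 2 + 16 = 4; M11 = 2·16 - (-14)·0 = 32 - 0 = 32; M22 = (-14)·16 - 18·(-12) = -224 - (-216) = -8; M33 = (-14)·2 - 0·12 = -28 - 0 = -28; sum of minors = -4.
det A = (-14)·(2·16 - (-14)·0) - 0·(12·16 - (-14)·(-12)) + 18·(12·0 - 2·(-12)) = (-14)·32 - 0·24 + 18·24 = -16.
So p(z) = det(zI - A) = z^3 - 4z^2 - 4z + 16.
Rational-root test: any integer root divides 16. Testing small divisors, z = -2 works: p(-2) = -8 + (-16) + 8 + 16 = 0, so (z + 2) is a factor.
Dividing, p(z) = (z + 2)(z^2 - 6z + 8).
Factor z^2 - 6z + 8: two numbers with sum 6 and product 8 are 4 and 2, so z^2 - 6z + 8 = (z - 4)(z - 2).
Hence p(z) = (z - 4) (z - 2) (z + 2), with roots -2, 2, 4.

-2, 2, 4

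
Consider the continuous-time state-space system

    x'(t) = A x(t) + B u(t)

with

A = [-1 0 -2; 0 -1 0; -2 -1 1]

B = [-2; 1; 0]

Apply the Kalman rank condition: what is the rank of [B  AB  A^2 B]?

3

AB = [[2], [-1], [3]]
A^2B = [[-8], [1], [0]]
Controllability matrix C = [B  AB  A^2B] = [[-2, 2, -8], [1, -1, 1], [0, 3, 0]]
det(C) = (-2)·((-1)·0 - 1·3) - 2·(1·0 - 1·0) + (-8)·(1·3 - (-1)·0) = (-2)·(-3) - 2·0 + (-8)·3 = -18 ≠ 0, so rank(C) = 3.
rank(C) = 3 = n, so the pair (A, B) is completely controllable.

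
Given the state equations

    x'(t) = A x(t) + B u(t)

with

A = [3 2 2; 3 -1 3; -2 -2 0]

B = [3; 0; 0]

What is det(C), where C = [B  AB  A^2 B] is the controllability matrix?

AB = [[9], [9], [-6]]
A^2B = [[33], [0], [-36]]
Controllability matrix C = [B  AB  A^2B] = [[3, 9, 33], [0, 9, 0], [0, -6, -36]]
Expanding along the first row, det(C) = 3·(9·(-36) - 0·(-6)) - 9·(0·(-36) - 0·0) + 33·(0·(-6) - 9·0) = 3·(-324) - 9·0 + 33·0 = -972
Since det(C) ≠ 0, rank(C) = 3 and the system is completely controllable.

-972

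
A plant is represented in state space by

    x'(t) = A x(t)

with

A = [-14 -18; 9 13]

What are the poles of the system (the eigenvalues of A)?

det(sI - A) = s^2 - (tr A)s + det A, with tr A = (-14) + 13 = -1 and det A = (-14)·13 - (-18)·9 = -182 - (-162) = -20.
So p(s) = det(sI - A) = s^2 + s - 20.
Factor s^2 + s - 20: two numbers with sum -1 and product -20 are 4 and -5, so s^2 + s - 20 = (s - 4)(s + 5).
Hence p(s) = (s - 4) (s + 5), with roots -5, 4.
At least one eigenvalue has non-negative real part, so the system is not asymptotically stable.

-5, 4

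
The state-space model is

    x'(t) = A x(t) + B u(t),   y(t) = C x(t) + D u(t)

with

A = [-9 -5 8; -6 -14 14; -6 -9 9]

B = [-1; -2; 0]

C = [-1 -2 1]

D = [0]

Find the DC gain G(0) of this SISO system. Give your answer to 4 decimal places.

-1.2667

G(0) = C(-A)^{-1}B + D = -C A^{-1} B + D.
det A = -90, so A^{-1} = (1/-90)·adj(A) = [[0, 3/10, -7/15], [1/3, 11/30, -13/15], [1/3, 17/30, -16/15]]
A^{-1} B = [-3/5, -16/15, -22/15]^T
C A^{-1} B = 19/15
G(0) = D - C A^{-1} B = 0 - (19/15) = -19/15 ≈ -1.2667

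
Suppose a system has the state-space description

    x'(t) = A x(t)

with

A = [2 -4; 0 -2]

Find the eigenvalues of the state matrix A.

det(sI - A) = s^2 - (tr A)s + det A, with tr A = 2 + (-2) = 0 and det A = 2·(-2) - (-4)·0 = -4 - 0 = -4.
So p(s) = det(sI - A) = s^2 - 4.
Factor s^2 - 4: two numbers with sum 0 and product -4 are 2 and -2, so s^2 - 4 = (s - 2)(s + 2).
Hence p(s) = (s - 2) (s + 2), with roots -2, 2.
At least one eigenvalue has non-negative real part, so the system is not asymptotically stable.

-2, 2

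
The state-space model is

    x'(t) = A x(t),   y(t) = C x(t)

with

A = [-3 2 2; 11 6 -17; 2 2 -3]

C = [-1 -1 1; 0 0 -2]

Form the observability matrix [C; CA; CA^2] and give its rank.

2

CA = [[-6, -6, 12], [-4, -4, 6]]
CA^2 = [[-24, -24, 54], [-20, -20, 42]]
Observability matrix O = [C; CA; CA^2] = [[-1, -1, 1], [0, 0, -2], [-6, -6, 12], [-4, -4, 6], [-24, -24, 54], [-20, -20, 42]]
The columns c1, c2, c3 of O are linearly dependent: -c1 + c2 = 0 (check each entry), so rank(O) ≤ 2.
The 2×2 minor from rows 1, 2, columns 1, 3 is (-1)·(-2) - 1·0 = 2 - 0 = 2 ≠ 0, so rank(O) = 2.
rank(O) = 2 < n = 3, so the pair (A, C) is not completely observable.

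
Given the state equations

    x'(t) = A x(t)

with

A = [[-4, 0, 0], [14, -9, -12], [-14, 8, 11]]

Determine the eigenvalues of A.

det(sI - A) = s^3 - (tr A)s^2 + (M11 + M22 + M33)s - det A, where Mii is the 2×2 principal minor of A obtained by deleting row i and column i.
tr A = (-4) + (-9) + 11 = -2; M11 = (-9)·11 - (-12)·8 = -99 - (-96) = -3; M22 = (-4)·11 - 0·(-14) = -44 - 0 = -44; M33 = (-4)·(-9) - 0·14 = 36 - 0 = 36; sum of minors = -11.
det A = (-4)·((-9)·11 - (-12)·8) - 0·(14·11 - (-12)·(-14)) + 0·(14·8 - (-9)·(-14)) = (-4)·(-3) - 0·(-14) + 0·(-14) = 12.
So p(s) = det(sI - A) = s^3 + 2s^2 - 11s - 12.
Rational-root test: any integer root divides -12. Testing small divisors, s = -1 works: p(-1) = -1 + 2 + 11 + (-12) = 0, so (s + 1) is a factor.
Dividing, p(s) = (s + 1)(s^2 + s - 12).
Factor s^2 + s - 12: two numbers with sum -1 and product -12 are 3 and -4, so s^2 + s - 12 = (s - 3)(s + 4).
Hence p(s) = (s - 3) (s + 1) (s + 4), with roots -4, -1, 3.
At least one eigenvalue has non-negative real part, so the system is not asymptotically stable.

-4, -1, 3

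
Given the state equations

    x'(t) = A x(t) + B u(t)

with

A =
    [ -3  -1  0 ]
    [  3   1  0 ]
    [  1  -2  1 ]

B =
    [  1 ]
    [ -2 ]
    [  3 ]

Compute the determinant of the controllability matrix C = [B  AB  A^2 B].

AB = [[-1], [1], [8]]
A^2B = [[2], [-2], [5]]
Controllability matrix C = [B  AB  A^2B] = [[1, -1, 2], [-2, 1, -2], [3, 8, 5]]
Expanding along the first row, det(C) = 1·(1·5 - (-2)·8) - (-1)·((-2)·5 - (-2)·3) + 2·((-2)·8 - 1·3) = 1·21 - (-1)·(-4) + 2·(-19) = -21
Since det(C) ≠ 0, rank(C) = 3 and the system is completely controllable.

-21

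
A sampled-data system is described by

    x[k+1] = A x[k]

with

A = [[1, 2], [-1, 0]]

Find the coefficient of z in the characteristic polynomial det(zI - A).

For a 2×2 matrix, det(zI - A) = z^2 - (tr A)z + det A.
tr A = 1, det A = 2.
So p(z) = z^2 - z + 2.
The coefficient of z is -1.

-1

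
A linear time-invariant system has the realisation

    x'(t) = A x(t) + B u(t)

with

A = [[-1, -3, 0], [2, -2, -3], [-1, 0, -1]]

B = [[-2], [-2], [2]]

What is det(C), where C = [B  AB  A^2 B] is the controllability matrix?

AB = [[8], [-6], [0]]
A^2B = [[10], [28], [-8]]
Controllability matrix C = [B  AB  A^2B] = [[-2, 8, 10], [-2, -6, 28], [2, 0, -8]]
Expanding along the first row, det(C) = (-2)·((-6)·(-8) - 28·0) - 8·((-2)·(-8) - 28·2) + 10·((-2)·0 - (-6)·2) = (-2)·48 - 8·(-40) + 10·12 = 344
Since det(C) ≠ 0, rank(C) = 3 and the system is completely controllable.

344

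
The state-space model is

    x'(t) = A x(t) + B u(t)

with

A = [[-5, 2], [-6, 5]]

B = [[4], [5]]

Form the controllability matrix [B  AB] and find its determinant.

AB = [[-10], [1]]
Controllability matrix C = [B  AB] = [[4, -10], [5, 1]]
det(C) = 4·1 - (-10)·5 = 4 - (-50) = 54
Since det(C) ≠ 0, rank(C) = 2 and the system is completely controllable.

54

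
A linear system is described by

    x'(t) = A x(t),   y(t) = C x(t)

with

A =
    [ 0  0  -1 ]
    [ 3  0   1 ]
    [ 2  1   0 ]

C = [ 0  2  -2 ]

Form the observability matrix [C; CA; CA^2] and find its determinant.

CA = [[2, -2, 2]]
CA^2 = [[-2, 2, -4]]
Observability matrix O = [C; CA; CA^2] = [[0, 2, -2], [2, -2, 2], [-2, 2, -4]]
Expanding along the first row, det(O) = 0·((-2)·(-4) - 2·2) - 2·(2·(-4) - 2·(-2)) + (-2)·(2·2 - (-2)·(-2)) = 0·4 - 2·(-4) + (-2)·0 = 8
Since det(O) ≠ 0, rank(O) = 3 and the system is completely observable.

8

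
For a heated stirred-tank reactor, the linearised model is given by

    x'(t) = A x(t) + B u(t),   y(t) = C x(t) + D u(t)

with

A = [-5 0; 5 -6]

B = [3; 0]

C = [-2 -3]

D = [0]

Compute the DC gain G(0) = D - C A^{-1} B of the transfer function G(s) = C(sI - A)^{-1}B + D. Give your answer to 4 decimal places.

-2.7000

G(0) = C(-A)^{-1}B + D = -C A^{-1} B + D.
det A = 30, so A^{-1} = (1/30)·adj(A) = [[-1/5, 0], [-1/6, -1/6]]
A^{-1} B = [-3/5, -1/2]^T
C A^{-1} B = 27/10
G(0) = D - C A^{-1} B = 0 - (27/10) = -27/10 ≈ -2.7000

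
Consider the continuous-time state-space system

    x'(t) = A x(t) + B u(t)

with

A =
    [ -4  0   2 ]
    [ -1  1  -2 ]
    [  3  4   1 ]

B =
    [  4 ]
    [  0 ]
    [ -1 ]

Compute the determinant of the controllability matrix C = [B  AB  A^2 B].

AB = [[-18], [-2], [11]]
A^2B = [[94], [-6], [-51]]
Controllability matrix C = [B  AB  A^2B] = [[4, -18, 94], [0, -2, -6], [-1, 11, -51]]
Expanding along the first row, det(C) = 4·((-2)·(-51) - (-6)·11) - (-18)·(0·(-51) - (-6)·(-1)) + 94·(0·11 - (-2)·(-1)) = 4·168 - (-18)·(-6) + 94·(-2) = 376
Since det(C) ≠ 0, rank(C) = 3 and the system is completely controllable.

376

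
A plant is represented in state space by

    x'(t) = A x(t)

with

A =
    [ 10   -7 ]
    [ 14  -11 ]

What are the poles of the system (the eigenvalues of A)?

-4, 3

det(sI - A) = s^2 - (tr A)s + det A, with tr A = 10 + (-11) = -1 and det A = 10·(-11) - (-7)·14 = -110 - (-98) = -12.
So p(s) = det(sI - A) = s^2 + s - 12.
Factor s^2 + s - 12: two numbers with sum -1 and product -12 are 3 and -4, so s^2 + s - 12 = (s - 3)(s + 4).
Hence p(s) = (s - 3) (s + 4), with roots -4, 3.
At least one eigenvalue has non-negative real part, so the system is not asymptotically stable.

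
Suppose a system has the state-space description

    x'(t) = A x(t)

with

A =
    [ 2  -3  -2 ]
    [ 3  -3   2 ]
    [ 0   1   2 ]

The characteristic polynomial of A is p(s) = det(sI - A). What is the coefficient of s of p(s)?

Expand det(sI - A) for the 3×3 matrix.
p(s) = s^3 - s^2 - s + 4.
(Check: constant term = det(-A) = (-1)^3 det A = 4; coefficient of s^2 = -tr A = -1.)
The coefficient of s is -1.

-1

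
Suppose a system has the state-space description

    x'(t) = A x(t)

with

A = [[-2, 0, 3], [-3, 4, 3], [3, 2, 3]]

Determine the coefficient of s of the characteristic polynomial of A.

Expand det(sI - A) for the 3×3 matrix.
p(s) = s^3 - 5s^2 - 17s + 66.
(Check: constant term = det(-A) = (-1)^3 det A = 66; coefficient of s^2 = -tr A = -5.)
The coefficient of s is -17.

-17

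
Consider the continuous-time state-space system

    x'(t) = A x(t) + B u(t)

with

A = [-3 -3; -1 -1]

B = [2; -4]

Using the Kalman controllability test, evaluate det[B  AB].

28

AB = [[6], [2]]
Controllability matrix C = [B  AB] = [[2, 6], [-4, 2]]
det(C) = 2·2 - 6·(-4) = 4 - (-24) = 28
Since det(C) ≠ 0, rank(C) = 2 and the system is completely controllable.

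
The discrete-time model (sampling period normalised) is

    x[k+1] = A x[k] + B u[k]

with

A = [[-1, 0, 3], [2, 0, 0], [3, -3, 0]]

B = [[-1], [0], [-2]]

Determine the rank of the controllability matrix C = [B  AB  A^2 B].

AB = [[-5], [-2], [-3]]
A^2B = [[-4], [-10], [-9]]
Controllability matrix C = [B  AB  A^2B] = [[-1, -5, -4], [0, -2, -10], [-2, -3, -9]]
det(C) = (-1)·((-2)·(-9) - (-10)·(-3)) - (-5)·(0·(-9) - (-10)·(-2)) + (-4)·(0·(-3) - (-2)·(-2)) = (-1)·(-12) - (-5)·(-20) + (-4)·(-4) = -72 ≠ 0, so rank(C) = 3.
rank(C) = 3 = n, so the pair (A, B) is completely controllable.

3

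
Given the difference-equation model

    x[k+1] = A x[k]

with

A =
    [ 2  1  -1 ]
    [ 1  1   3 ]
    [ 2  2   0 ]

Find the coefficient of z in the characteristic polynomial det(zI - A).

-3

Expand det(zI - A) for the 3×3 matrix.
p(z) = z^3 - 3z^2 - 3z + 6.
(Check: constant term = det(-A) = (-1)^3 det A = 6; coefficient of z^2 = -tr A = -3.)
The coefficient of z is -3.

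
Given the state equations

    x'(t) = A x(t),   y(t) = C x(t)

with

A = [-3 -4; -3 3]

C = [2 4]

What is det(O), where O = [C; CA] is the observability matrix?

80

CA = [[-18, 4]]
Observability matrix O = [C; CA] = [[2, 4], [-18, 4]]
det(O) = 2·4 - 4·(-18) = 8 - (-72) = 80
Since det(O) ≠ 0, rank(O) = 2 and the system is completely observable.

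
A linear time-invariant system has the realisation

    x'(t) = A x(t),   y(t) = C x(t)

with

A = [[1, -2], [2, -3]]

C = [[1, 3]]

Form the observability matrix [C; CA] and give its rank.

CA = [[7, -11]]
Observability matrix O = [C; CA] = [[1, 3], [7, -11]]
det(O) = 1·(-11) - 3·7 = -11 - 21 = -32 ≠ 0, so rank(O) = 2.
rank(O) = 2 = n, so the pair (A, C) is completely observable.

2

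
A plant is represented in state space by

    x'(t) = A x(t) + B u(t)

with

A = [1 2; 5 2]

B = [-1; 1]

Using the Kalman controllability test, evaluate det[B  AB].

AB = [[1], [-3]]
Controllability matrix C = [B  AB] = [[-1, 1], [1, -3]]
det(C) = (-1)·(-3) - 1·1 = 3 - 1 = 2
Since det(C) ≠ 0, rank(C) = 2 and the system is completely controllable.

2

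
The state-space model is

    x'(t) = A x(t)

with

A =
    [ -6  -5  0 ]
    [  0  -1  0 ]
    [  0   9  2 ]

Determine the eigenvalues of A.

-6, -1, 2

det(sI - A) = s^3 - (tr A)s^2 + (M11 + M22 + M33)s - det A, where Mii is the 2×2 principal minor of A obtained by deleting row i and column i.
tr A = (-6) + (-1) + 2 = -5; M11 = (-1)·2 - 0·9 = -2 - 0 = -2; M22 = (-6)·2 - 0·0 = -12 - 0 = -12; M33 = (-6)·(-1) - (-5)·0 = 6 - 0 = 6; sum of minors = -8.
det A = (-6)·((-1)·2 - 0·9) - (-5)·(0·2 - 0·0) + 0·(0·9 - (-1)·0) = (-6)·(-2) - (-5)·0 + 0·0 = 12.
So p(s) = det(sI - A) = s^3 + 5s^2 - 8s - 12.
Rational-root test: any integer root divides -12. Testing small divisors, s = -1 works: p(-1) = -1 + 5 + 8 + (-12) = 0, so (s + 1) is a factor.
Dividing, p(s) = (s + 1)(s^2 + 4s - 12).
Factor s^2 + 4s - 12: two numbers with sum -4 and product -12 are 2 and -6, so s^2 + 4s - 12 = (s - 2)(s + 6).
Hence p(s) = (s - 2) (s + 1) (s + 6), with roots -6, -1, 2.
At least one eigenvalue has non-negative real part, so the system is not asymptotically stable.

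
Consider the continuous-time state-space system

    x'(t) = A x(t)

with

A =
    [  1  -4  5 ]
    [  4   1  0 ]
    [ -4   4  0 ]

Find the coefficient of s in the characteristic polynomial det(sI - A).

37

Expand det(sI - A) for the 3×3 matrix.
p(s) = s^3 - 2s^2 + 37s - 100.
(Check: constant term = det(-A) = (-1)^3 det A = -100; coefficient of s^2 = -tr A = -2.)
The coefficient of s is 37.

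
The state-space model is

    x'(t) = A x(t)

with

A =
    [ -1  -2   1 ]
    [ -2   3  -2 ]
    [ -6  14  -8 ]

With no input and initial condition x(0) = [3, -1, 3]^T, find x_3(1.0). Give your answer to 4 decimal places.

det(sI - A) = s^3 - (tr A)s^2 + (M11 + M22 + M33)s - det A, where Mii is the 2×2 principal minor of A obtained by deleting row i and column i.
tr A = (-1) + 3 + (-8) = -6; M11 = 3·(-8) - (-2)·14 = -24 - (-28) = 4; M22 = (-1)·(-8) - 1·(-6) = 8 - (-6) = 14; M33 = (-1)·3 - (-2)·(-2) = -3 - 4 = -7; sum of minors = 11.
det A = (-1)·(3·(-8) - (-2)·14) - (-2)·((-2)·(-8) - (-2)·(-6)) + 1·((-2)·14 - 3·(-6)) = (-1)·4 - (-2)·4 + 1·(-10) = -6.
So p(s) = det(sI - A) = s^3 + 6s^2 + 11s + 6.
Rational-root test: any integer root divides 6. Testing small divisors, s = -1 works: p(-1) = -1 + 6 + (-11) + 6 = 0, so (s + 1) is a factor.
Dividing, p(s) = (s + 1)(s^2 + 5s + 6).
Factor s^2 + 5s + 6: two numbers with sum -5 and product 6 are -2 and -3, so s^2 + 5s + 6 = (s + 2)(s + 3).
Hence p(s) = (s + 1) (s + 2) (s + 3), with roots -3, -2, -1.
The eigenvalues -3, -2, -1 are distinct and real, so A is diagonalisable and x(t) = e^{At} x(0) = V diag(e^{λ_i t}) V^{-1} x(0), where the columns of V are the eigenvectors.
λ = -3: A - (-3)I = [[2, -2, 1], [-2, 6, -2], [-6, 14, -5]]. v must be orthogonal to every row; (row 1) × (row 2) = [-2, 2, 8], so take v_1 = [1, -1, -4]^T.
λ = -2: A - (-2)I = [[1, -2, 1], [-2, 5, -2], [-6, 14, -6]]. v must be orthogonal to every row; (row 1) × (row 2) = [-1, 0, 1], so take v_2 = [1, 0, -1]^T.
λ = -1: A - (-1)I = [[0, -2, 1], [-2, 4, -2], [-6, 14, -7]]. v must be orthogonal to every row; (row 1) × (row 2) = [0, -2, -4], so take v_3 = [0, 1, 2]^T.
V = [v_1 v_2 v_3] = [[1, 1, 0], [-1, 0, 1], [-4, -1, 2]] has det V = -1, so V^{-1} = adj(V)/det V = [[-1, 2, -1], [2, -2, 1], [-1, 3, -1]].
Modal coordinates z(0) = V^{-1} x(0): (-1)·3 + 2·(-1) + (-1)·3 = -8; 2·3 + (-2)·(-1) + 1·3 = 11; (-1)·3 + 3·(-1) + (-1)·3 = -9; so z(0) = [-8, 11, -9]^T.
x_3(t) = Σ_i (v_i)_3 · z_i(0) · e^{λ_i t} (row 3 of V times the modal terms).
x_3(1.0) = (-4)·(-8)·e^{-3·1.0} + (-1)·11·e^{-2·1.0} + 2·(-9)·e^{-1·1.0} = 32·0.049787 + (-11)·0.135335 + (-18)·0.367879 = -6.5173.

-6.5173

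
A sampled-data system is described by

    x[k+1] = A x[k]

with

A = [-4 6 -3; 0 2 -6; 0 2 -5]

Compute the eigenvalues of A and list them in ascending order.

-4, -2, -1

det(zI - A) = z^3 - (tr A)z^2 + (M11 + M22 + M33)z - det A, where Mii is the 2×2 principal minor of A obtained by deleting row i and column i.
tr A = (-4) + 2 + (-5) = -7; M11 = 2·(-5) - (-6)·2 = -10 - (-12) = 2; M22 = (-4)·(-5) - (-3)·0 = 20 - 0 = 20; M33 = (-4)·2 - 6·0 = -8 - 0 = -8; sum of minors = 14.
det A = (-4)·(2·(-5) - (-6)·2) - 6·(0·(-5) - (-6)·0) + (-3)·(0·2 - 2·0) = (-4)·2 - 6·0 + (-3)·0 = -8.
So p(z) = det(zI - A) = z^3 + 7z^2 + 14z + 8.
Rational-root test: any integer root divides 8. Testing small divisors, z = -1 works: p(-1) = -1 + 7 + (-14) + 8 = 0, so (z + 1) is a factor.
Dividing, p(z) = (z + 1)(z^2 + 6z + 8).
Factor z^2 + 6z + 8: two numbers with sum -6 and product 8 are -2 and -4, so z^2 + 6z + 8 = (z + 2)(z + 4).
Hence p(z) = (z + 1) (z + 2) (z + 4), with roots -4, -2, -1.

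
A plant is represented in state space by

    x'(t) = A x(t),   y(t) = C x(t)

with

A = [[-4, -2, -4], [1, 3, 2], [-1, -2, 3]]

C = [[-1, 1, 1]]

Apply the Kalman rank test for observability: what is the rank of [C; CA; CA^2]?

CA = [[4, 3, 9]]
CA^2 = [[-22, -17, 17]]
Observability matrix O = [C; CA; CA^2] = [[-1, 1, 1], [4, 3, 9], [-22, -17, 17]]
det(O) = (-1)·(3·17 - 9·(-17)) - 1·(4·17 - 9·(-22)) + 1·(4·(-17) - 3·(-22)) = (-1)·204 - 1·266 + 1·(-2) = -472 ≠ 0, so rank(O) = 3.
rank(O) = 3 = n, so the pair (A, C) is completely observable.

3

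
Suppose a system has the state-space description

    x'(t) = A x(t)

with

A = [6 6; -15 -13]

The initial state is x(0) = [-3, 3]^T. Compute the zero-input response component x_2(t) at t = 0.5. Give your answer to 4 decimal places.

1.9863

det(sI - A) = s^2 - (tr A)s + det A, with tr A = 6 + (-13) = -7 and det A = 6·(-13) - 6·(-15) = -78 - (-90) = 12.
So p(s) = det(sI - A) = s^2 + 7s + 12.
Factor s^2 + 7s + 12: two numbers with sum -7 and product 12 are -3 and -4, so s^2 + 7s + 12 = (s + 3)(s + 4).
Hence p(s) = (s + 3) (s + 4), with roots -4, -3.
The eigenvalues -4, -3 are distinct and real, so A is diagonalisable and x(t) = e^{At} x(0) = V diag(e^{λ_i t}) V^{-1} x(0), where the columns of V are the eigenvectors.
λ = -4: A - (-4)I = [[10, 6], [-15, -9]]. Row 1 gives 10·v1 + 6·v2 = 0, so take v_1 = [-3, 5]^T.
λ = -3: A - (-3)I = [[9, 6], [-15, -10]]. Row 1 gives 9·v1 + 6·v2 = 0, so take v_2 = [2, -3]^T.
V = [v_1 v_2] = [[-3, 2], [5, -3]] has det V = -1, so V^{-1} = adj(V)/det V = [[3, 2], [5, 3]].
Modal coordinates z(0) = V^{-1} x(0): 3·(-3) + 2·3 = -3; 5·(-3) + 3·3 = -6; so z(0) = [-3, -6]^T.
x_2(t) = Σ_i (v_i)_2 · z_i(0) · e^{λ_i t} (row 2 of V times the modal terms).
x_2(0.5) = 5·(-3)·e^{-4·0.5} + (-3)·(-6)·e^{-3·0.5} = (-15)·0.135335 + 18·0.223130 = 1.9863.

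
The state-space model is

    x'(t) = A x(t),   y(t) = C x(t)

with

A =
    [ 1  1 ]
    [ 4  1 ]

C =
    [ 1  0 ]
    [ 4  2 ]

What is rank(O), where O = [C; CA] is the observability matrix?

2

CA = [[1, 1], [12, 6]]
Observability matrix O = [C; CA] = [[1, 0], [4, 2], [1, 1], [12, 6]]
Take the 2×2 submatrix of O formed by rows 1, 2: [[1, 0], [4, 2]]. Its determinant is 1·2 - 0·4 = 2 - 0 = 2 ≠ 0.
So rank(O) ≥ 2; since O has 2 columns, rank(O) = 2.
rank(O) = 2 = n, so the pair (A, C) is completely observable.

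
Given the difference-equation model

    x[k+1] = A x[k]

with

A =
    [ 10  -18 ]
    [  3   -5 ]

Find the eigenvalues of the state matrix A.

det(zI - A) = z^2 - (tr A)z + det A, with tr A = 10 + (-5) = 5 and det A = 10·(-5) - (-18)·3 = -50 - (-54) = 4.
So p(z) = det(zI - A) = z^2 - 5z + 4.
Factor z^2 - 5z + 4: two numbers with sum 5 and product 4 are 4 and 1, so z^2 - 5z + 4 = (z - 4)(z - 1).
Hence p(z) = (z - 4) (z - 1), with roots 1, 4.

1, 4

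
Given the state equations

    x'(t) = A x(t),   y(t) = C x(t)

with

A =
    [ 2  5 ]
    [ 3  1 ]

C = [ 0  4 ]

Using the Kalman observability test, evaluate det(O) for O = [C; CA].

-48

CA = [[12, 4]]
Observability matrix O = [C; CA] = [[0, 4], [12, 4]]
det(O) = 0·4 - 4·12 = 0 - 48 = -48
Since det(O) ≠ 0, rank(O) = 2 and the system is completely observable.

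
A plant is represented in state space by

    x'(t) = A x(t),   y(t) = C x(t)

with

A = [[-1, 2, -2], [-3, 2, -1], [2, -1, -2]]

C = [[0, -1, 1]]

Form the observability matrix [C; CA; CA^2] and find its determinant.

CA = [[5, -3, -1]]
CA^2 = [[2, 5, -5]]
Observability matrix O = [C; CA; CA^2] = [[0, -1, 1], [5, -3, -1], [2, 5, -5]]
Expanding along the first row, det(O) = 0·((-3)·(-5) - (-1)·5) - (-1)·(5·(-5) - (-1)·2) + 1·(5·5 - (-3)·2) = 0·20 - (-1)·(-23) + 1·31 = 8
Since det(O) ≠ 0, rank(O) = 3 and the system is completely observable.

8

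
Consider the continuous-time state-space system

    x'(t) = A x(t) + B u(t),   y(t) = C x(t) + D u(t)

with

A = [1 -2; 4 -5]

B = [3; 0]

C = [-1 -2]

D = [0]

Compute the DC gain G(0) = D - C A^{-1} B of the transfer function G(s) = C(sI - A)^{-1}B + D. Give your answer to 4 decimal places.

G(0) = C(-A)^{-1}B + D = -C A^{-1} B + D.
det A = 3, so A^{-1} = (1/3)·adj(A) = [[-5/3, 2/3], [-4/3, 1/3]]
A^{-1} B = [-5, -4]^T
C A^{-1} B = 13
G(0) = D - C A^{-1} B = 0 - (13) = -13

-13.0000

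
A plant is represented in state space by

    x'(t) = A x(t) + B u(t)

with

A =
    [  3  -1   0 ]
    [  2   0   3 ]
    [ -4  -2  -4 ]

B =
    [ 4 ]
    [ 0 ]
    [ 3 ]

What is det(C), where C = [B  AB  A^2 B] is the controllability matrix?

AB = [[12], [17], [-28]]
A^2B = [[19], [-60], [30]]
Controllability matrix C = [B  AB  A^2B] = [[4, 12, 19], [0, 17, -60], [3, -28, 30]]
Expanding along the first row, det(C) = 4·(17·30 - (-60)·(-28)) - 12·(0·30 - (-60)·3) + 19·(0·(-28) - 17·3) = 4·(-1170) - 12·180 + 19·(-51) = -7809
Since det(C) ≠ 0, rank(C) = 3 and the system is completely controllable.

-7809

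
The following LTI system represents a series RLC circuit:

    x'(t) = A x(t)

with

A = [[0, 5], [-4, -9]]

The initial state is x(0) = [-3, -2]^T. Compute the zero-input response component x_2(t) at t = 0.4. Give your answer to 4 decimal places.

1.0606

det(sI - A) = s^2 - (tr A)s + det A, with tr A = 0 + (-9) = -9 and det A = 0·(-9) - 5·(-4) = 0 - (-20) = 20.
So p(s) = det(sI - A) = s^2 + 9s + 20.
Factor s^2 + 9s + 20: two numbers with sum -9 and product 20 are -4 and -5, so s^2 + 9s + 20 = (s + 4)(s + 5).
Hence p(s) = (s + 4) (s + 5), with roots -5, -4.
The eigenvalues -5, -4 are distinct and real, so A is diagonalisable and x(t) = e^{At} x(0) = V diag(e^{λ_i t}) V^{-1} x(0), where the columns of V are the eigenvectors.
λ = -5: A - (-5)I = [[5, 5], [-4, -4]]. Row 1 gives 5·v1 + 5·v2 = 0, so take v_1 = [-1, 1]^T.
λ = -4: A - (-4)I = [[4, 5], [-4, -5]]. Row 1 gives 4·v1 + 5·v2 = 0, so take v_2 = [5, -4]^T.
V = [v_1 v_2] = [[-1, 5], [1, -4]] has det V = -1, so V^{-1} = adj(V)/det V = [[4, 5], [1, 1]].
Modal coordinates z(0) = V^{-1} x(0): 4·(-3) + 5·(-2) = -22; 1·(-3) + 1·(-2) = -5; so z(0) = [-22, -5]^T.
x_2(t) = Σ_i (v_i)_2 · z_i(0) · e^{λ_i t} (row 2 of V times the modal terms).
x_2(0.4) = 1·(-22)·e^{-5·0.4} + (-4)·(-5)·e^{-4·0.4} = (-22)·0.135335 + 20·0.201897 = 1.0606.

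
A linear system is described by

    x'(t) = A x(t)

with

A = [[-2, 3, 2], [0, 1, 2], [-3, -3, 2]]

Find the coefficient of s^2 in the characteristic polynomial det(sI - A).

Expand det(sI - A) for the 3×3 matrix.
p(s) = s^3 - s^2 + 8s + 28.
(Check: constant term = det(-A) = (-1)^3 det A = 28; coefficient of s^2 = -tr A = -1.)
The coefficient of s^2 is -1.

-1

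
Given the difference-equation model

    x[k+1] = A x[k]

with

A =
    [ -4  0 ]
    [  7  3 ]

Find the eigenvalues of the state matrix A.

-4, 3

det(zI - A) = z^2 - (tr A)z + det A, with tr A = (-4) + 3 = -1 and det A = (-4)·3 - 0·7 = -12 - 0 = -12.
So p(z) = det(zI - A) = z^2 + z - 12.
Factor z^2 + z - 12: two numbers with sum -1 and product -12 are 3 and -4, so z^2 + z - 12 = (z - 3)(z + 4).
Hence p(z) = (z - 3) (z + 4), with roots -4, 3.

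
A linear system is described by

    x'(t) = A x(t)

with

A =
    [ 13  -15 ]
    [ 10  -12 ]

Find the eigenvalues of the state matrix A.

det(sI - A) = s^2 - (tr A)s + det A, with tr A = 13 + (-12) = 1 and det A = 13·(-12) - (-15)·10 = -156 - (-150) = -6.
So p(s) = det(sI - A) = s^2 - s - 6.
Factor s^2 - s - 6: two numbers with sum 1 and product -6 are 3 and -2, so s^2 - s - 6 = (s - 3)(s + 2).
Hence p(s) = (s - 3) (s + 2), with roots -2, 3.
At least one eigenvalue has non-negative real part, so the system is not asymptotically stable.

-2, 3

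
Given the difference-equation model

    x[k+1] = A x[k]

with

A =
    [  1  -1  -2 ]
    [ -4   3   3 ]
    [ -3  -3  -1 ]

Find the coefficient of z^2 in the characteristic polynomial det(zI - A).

Expand det(zI - A) for the 3×3 matrix.
p(z) = z^3 - 3z^2 - 2z + 23.
(Check: constant term = det(-A) = (-1)^3 det A = 23; coefficient of z^2 = -tr A = -3.)
The coefficient of z^2 is -3.

-3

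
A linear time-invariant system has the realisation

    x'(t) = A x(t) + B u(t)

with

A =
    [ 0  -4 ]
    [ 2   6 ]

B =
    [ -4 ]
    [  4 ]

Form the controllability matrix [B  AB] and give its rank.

AB = [[-16], [16]]
Controllability matrix C = [B  AB] = [[-4, -16], [4, 16]]
Every column of C is a scalar multiple of column 1 = [-4, 4] (multipliers 1, 4), so the columns span a one-dimensional space.
C ≠ 0, hence rank(C) = 1.
rank(C) = 1 < n = 2, so the pair (A, B) is not completely controllable.

1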